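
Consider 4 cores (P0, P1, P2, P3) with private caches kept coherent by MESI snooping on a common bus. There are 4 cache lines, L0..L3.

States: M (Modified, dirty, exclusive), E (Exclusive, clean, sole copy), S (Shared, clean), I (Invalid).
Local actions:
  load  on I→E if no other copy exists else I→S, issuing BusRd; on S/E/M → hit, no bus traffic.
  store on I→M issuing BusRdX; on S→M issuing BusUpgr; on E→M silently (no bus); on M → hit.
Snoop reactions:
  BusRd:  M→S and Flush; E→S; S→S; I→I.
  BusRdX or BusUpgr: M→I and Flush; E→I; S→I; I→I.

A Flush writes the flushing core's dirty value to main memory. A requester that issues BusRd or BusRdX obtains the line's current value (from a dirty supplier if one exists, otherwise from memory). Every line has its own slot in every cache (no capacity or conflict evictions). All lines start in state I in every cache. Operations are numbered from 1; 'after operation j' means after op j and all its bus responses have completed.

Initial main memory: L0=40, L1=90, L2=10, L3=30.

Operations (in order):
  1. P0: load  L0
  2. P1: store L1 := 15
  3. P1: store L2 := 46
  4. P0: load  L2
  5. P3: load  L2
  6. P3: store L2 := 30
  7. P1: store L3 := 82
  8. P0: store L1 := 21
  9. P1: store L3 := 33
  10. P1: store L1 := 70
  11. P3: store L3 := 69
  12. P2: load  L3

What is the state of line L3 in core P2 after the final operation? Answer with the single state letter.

state = S

  op1 P0: load  L0 → E/I/I/I on L0; bus BusRd; mem=40
  op2 P1: store L1 := 15 → I/M/I/I on L1; bus BusRdX; mem=90
  op3 P1: store L2 := 46 → I/M/I/I on L2; bus BusRdX; mem=10
  op4 P0: load  L2 → S/S/I/I on L2; bus BusRd Flush; mem=46
  op5 P3: load  L2 → S/S/I/S on L2; bus BusRd; mem=46
  op6 P3: store L2 := 30 → I/I/I/M on L2; bus BusUpgr; mem=46
  op7 P1: store L3 := 82 → I/M/I/I on L3; bus BusRdX; mem=30
  op8 P0: store L1 := 21 → M/I/I/I on L1; bus BusRdX Flush; mem=15
  op9 P1: store L3 := 33 → I/M/I/I on L3; bus (none); mem=30
  op10 P1: store L1 := 70 → I/M/I/I on L1; bus BusRdX Flush; mem=21
  op11 P3: store L3 := 69 → I/I/I/M on L3; bus BusRdX Flush; mem=33
  op12 P2: load  L3 → I/I/S/S on L3; bus BusRd Flush; mem=69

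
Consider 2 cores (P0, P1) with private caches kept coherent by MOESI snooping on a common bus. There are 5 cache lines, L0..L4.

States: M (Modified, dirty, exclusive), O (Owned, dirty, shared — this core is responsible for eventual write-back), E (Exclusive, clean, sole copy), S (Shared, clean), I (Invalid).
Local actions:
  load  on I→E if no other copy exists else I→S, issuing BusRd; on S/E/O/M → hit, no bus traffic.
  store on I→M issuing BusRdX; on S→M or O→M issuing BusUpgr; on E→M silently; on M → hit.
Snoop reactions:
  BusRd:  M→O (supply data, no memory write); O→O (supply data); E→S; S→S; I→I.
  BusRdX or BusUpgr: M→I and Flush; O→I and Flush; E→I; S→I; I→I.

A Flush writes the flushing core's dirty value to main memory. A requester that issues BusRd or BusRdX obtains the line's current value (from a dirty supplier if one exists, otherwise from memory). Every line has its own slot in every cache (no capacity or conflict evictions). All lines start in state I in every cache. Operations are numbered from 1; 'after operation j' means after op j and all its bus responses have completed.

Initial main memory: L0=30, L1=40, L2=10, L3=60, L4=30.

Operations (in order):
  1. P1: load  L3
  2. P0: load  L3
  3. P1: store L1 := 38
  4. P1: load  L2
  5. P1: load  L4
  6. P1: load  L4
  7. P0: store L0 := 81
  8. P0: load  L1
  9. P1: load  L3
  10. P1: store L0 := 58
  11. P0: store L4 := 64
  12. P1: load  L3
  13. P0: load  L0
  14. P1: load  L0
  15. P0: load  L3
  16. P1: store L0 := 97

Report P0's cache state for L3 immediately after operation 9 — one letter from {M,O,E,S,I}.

step 1: P1: load  L3  ⟶  IE  (L3)  txn=BusRd  M[L3]=60
step 2: P0: load  L3  ⟶  SS  (L3)  txn=BusRd  M[L3]=60
step 3: P1: store L1 := 38  ⟶  IM  (L1)  txn=BusRdX  M[L1]=40
step 4: P1: load  L2  ⟶  IE  (L2)  txn=BusRd  M[L2]=10
step 5: P1: load  L4  ⟶  IE  (L4)  txn=BusRd  M[L4]=30
step 6: P1: load  L4  ⟶  IE  (L4)  txn=∅  M[L4]=30
step 7: P0: store L0 := 81  ⟶  MI  (L0)  txn=BusRdX  M[L0]=30
step 8: P0: load  L1  ⟶  SO  (L1)  txn=BusRd  M[L1]=40
step 9: P1: load  L3  ⟶  SS  (L3)  txn=∅  M[L3]=60
step 10: P1: store L0 := 58  ⟶  IM  (L0)  txn=BusRdX+Flush  M[L0]=81
step 11: P0: store L4 := 64  ⟶  MI  (L4)  txn=BusRdX  M[L4]=30
step 12: P1: load  L3  ⟶  SS  (L3)  txn=∅  M[L3]=60
step 13: P0: load  L0  ⟶  SO  (L0)  txn=BusRd  M[L0]=81
step 14: P1: load  L0  ⟶  SO  (L0)  txn=∅  M[L0]=81
step 15: P0: load  L3  ⟶  SS  (L3)  txn=∅  M[L3]=60
step 16: P1: store L0 := 97  ⟶  IM  (L0)  txn=BusUpgr  M[L0]=81

state = S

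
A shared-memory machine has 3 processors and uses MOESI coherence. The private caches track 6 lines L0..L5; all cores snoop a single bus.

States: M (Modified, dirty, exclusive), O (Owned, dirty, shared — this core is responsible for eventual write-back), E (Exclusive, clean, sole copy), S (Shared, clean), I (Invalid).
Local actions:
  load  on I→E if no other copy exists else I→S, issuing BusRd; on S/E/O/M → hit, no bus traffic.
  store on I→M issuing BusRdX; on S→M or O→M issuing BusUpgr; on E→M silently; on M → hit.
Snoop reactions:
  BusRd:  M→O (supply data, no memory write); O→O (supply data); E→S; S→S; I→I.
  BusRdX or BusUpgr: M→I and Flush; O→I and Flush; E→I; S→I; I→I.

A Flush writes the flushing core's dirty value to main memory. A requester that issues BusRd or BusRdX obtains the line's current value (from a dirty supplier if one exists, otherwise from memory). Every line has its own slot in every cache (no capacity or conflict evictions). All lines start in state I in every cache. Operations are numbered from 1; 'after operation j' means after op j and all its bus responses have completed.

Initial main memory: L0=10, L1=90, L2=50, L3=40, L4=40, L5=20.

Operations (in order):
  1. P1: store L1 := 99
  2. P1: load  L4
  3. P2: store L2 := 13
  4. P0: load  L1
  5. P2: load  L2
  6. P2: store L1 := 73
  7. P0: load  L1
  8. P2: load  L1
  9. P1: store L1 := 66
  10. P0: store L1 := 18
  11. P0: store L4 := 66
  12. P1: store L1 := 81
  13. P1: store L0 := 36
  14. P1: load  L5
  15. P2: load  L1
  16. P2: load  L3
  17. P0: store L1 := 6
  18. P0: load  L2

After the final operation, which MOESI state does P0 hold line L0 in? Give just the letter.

state = I

1. P1: store L1 := 99  bus=[BusRdX]  L1: P0=I P1=M P2=I  mem[L1]=90
2. P1: load  L4  bus=[BusRd]  L4: P0=I P1=E P2=I  mem[L4]=40
3. P2: store L2 := 13  bus=[BusRdX]  L2: P0=I P1=I P2=M  mem[L2]=50
4. P0: load  L1  bus=[BusRd]  L1: P0=S P1=O P2=I  mem[L1]=90
5. P2: load  L2  bus=[-]  L2: P0=I P1=I P2=M  mem[L2]=50
6. P2: store L1 := 73  bus=[BusRdX,Flush]  L1: P0=I P1=I P2=M  mem[L1]=99
7. P0: load  L1  bus=[BusRd]  L1: P0=S P1=I P2=O  mem[L1]=99
8. P2: load  L1  bus=[-]  L1: P0=S P1=I P2=O  mem[L1]=99
9. P1: store L1 := 66  bus=[BusRdX,Flush]  L1: P0=I P1=M P2=I  mem[L1]=73
10. P0: store L1 := 18  bus=[BusRdX,Flush]  L1: P0=M P1=I P2=I  mem[L1]=66
11. P0: store L4 := 66  bus=[BusRdX]  L4: P0=M P1=I P2=I  mem[L4]=40
12. P1: store L1 := 81  bus=[BusRdX,Flush]  L1: P0=I P1=M P2=I  mem[L1]=18
13. P1: store L0 := 36  bus=[BusRdX]  L0: P0=I P1=M P2=I  mem[L0]=10
14. P1: load  L5  bus=[BusRd]  L5: P0=I P1=E P2=I  mem[L5]=20
15. P2: load  L1  bus=[BusRd]  L1: P0=I P1=O P2=S  mem[L1]=18
16. P2: load  L3  bus=[BusRd]  L3: P0=I P1=I P2=E  mem[L3]=40
17. P0: store L1 := 6  bus=[BusRdX,Flush]  L1: P0=M P1=I P2=I  mem[L1]=81
18. P0: load  L2  bus=[BusRd]  L2: P0=S P1=I P2=O  mem[L2]=50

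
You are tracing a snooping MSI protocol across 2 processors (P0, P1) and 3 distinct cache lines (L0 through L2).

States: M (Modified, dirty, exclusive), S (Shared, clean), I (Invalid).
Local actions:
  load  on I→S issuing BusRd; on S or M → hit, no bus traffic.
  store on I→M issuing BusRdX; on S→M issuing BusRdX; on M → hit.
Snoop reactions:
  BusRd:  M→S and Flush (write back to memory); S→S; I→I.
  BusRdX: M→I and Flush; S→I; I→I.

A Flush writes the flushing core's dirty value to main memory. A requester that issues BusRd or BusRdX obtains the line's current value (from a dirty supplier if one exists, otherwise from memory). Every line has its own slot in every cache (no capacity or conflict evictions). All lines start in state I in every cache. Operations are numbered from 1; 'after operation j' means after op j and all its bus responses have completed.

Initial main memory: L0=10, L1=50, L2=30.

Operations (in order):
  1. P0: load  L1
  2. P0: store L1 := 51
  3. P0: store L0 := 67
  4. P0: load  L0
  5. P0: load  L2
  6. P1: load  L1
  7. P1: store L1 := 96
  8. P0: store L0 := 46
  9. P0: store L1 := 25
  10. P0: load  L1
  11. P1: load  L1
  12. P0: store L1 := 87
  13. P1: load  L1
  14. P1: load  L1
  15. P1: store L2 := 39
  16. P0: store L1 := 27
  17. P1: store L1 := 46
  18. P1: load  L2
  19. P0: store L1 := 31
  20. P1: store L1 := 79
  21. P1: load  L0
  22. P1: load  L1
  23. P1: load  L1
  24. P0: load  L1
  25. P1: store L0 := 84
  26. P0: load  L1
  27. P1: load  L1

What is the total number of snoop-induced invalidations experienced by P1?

invalidations = 4

  op1 P0: load  L1 → S/I on L1; bus BusRd; mem=50
  op2 P0: store L1 := 51 → M/I on L1; bus BusRdX; mem=50
  op3 P0: store L0 := 67 → M/I on L0; bus BusRdX; mem=10
  op4 P0: load  L0 → M/I on L0; bus (none); mem=10
  op5 P0: load  L2 → S/I on L2; bus BusRd; mem=30
  op6 P1: load  L1 → S/S on L1; bus BusRd Flush; mem=51
  op7 P1: store L1 := 96 → I/M on L1; bus BusRdX; mem=51
  op8 P0: store L0 := 46 → M/I on L0; bus (none); mem=10
  op9 P0: store L1 := 25 → M/I on L1; bus BusRdX Flush; mem=96
  op10 P0: load  L1 → M/I on L1; bus (none); mem=96
  op11 P1: load  L1 → S/S on L1; bus BusRd Flush; mem=25
  op12 P0: store L1 := 87 → M/I on L1; bus BusRdX; mem=25
  op13 P1: load  L1 → S/S on L1; bus BusRd Flush; mem=87
  op14 P1: load  L1 → S/S on L1; bus (none); mem=87
  op15 P1: store L2 := 39 → I/M on L2; bus BusRdX; mem=30
  op16 P0: store L1 := 27 → M/I on L1; bus BusRdX; mem=87
  op17 P1: store L1 := 46 → I/M on L1; bus BusRdX Flush; mem=27
  op18 P1: load  L2 → I/M on L2; bus (none); mem=30
  op19 P0: store L1 := 31 → M/I on L1; bus BusRdX Flush; mem=46
  op20 P1: store L1 := 79 → I/M on L1; bus BusRdX Flush; mem=31
  op21 P1: load  L0 → S/S on L0; bus BusRd Flush; mem=46
  op22 P1: load  L1 → I/M on L1; bus (none); mem=31
  op23 P1: load  L1 → I/M on L1; bus (none); mem=31
  op24 P0: load  L1 → S/S on L1; bus BusRd Flush; mem=79
  op25 P1: store L0 := 84 → I/M on L0; bus BusRdX; mem=46
  op26 P0: load  L1 → S/S on L1; bus (none); mem=79
  op27 P1: load  L1 → S/S on L1; bus (none); mem=79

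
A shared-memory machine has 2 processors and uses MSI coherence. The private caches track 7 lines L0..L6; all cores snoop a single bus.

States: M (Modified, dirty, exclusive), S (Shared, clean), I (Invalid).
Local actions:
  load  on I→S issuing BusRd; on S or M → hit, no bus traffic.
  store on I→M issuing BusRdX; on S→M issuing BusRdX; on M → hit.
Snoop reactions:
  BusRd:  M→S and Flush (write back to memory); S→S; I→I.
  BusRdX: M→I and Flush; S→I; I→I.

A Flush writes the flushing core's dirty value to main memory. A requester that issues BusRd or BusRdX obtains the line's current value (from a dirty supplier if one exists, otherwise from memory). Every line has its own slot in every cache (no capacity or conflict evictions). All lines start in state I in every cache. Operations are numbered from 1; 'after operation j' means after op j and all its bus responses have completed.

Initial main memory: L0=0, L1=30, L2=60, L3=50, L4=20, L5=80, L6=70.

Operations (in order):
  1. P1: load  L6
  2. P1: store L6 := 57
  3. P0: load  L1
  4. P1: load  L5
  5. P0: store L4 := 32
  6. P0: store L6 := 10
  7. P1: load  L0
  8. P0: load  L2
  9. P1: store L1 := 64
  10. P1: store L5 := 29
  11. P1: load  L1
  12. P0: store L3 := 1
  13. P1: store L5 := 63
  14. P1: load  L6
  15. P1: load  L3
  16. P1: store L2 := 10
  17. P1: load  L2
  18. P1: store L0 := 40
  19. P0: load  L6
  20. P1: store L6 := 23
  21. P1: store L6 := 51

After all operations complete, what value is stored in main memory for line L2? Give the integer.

1. P1: load  L6  bus=[BusRd]  L6: P0=I P1=S  mem[L6]=70
2. P1: store L6 := 57  bus=[BusRdX]  L6: P0=I P1=M  mem[L6]=70
3. P0: load  L1  bus=[BusRd]  L1: P0=S P1=I  mem[L1]=30
4. P1: load  L5  bus=[BusRd]  L5: P0=I P1=S  mem[L5]=80
5. P0: store L4 := 32  bus=[BusRdX]  L4: P0=M P1=I  mem[L4]=20
6. P0: store L6 := 10  bus=[BusRdX,Flush]  L6: P0=M P1=I  mem[L6]=57
7. P1: load  L0  bus=[BusRd]  L0: P0=I P1=S  mem[L0]=0
8. P0: load  L2  bus=[BusRd]  L2: P0=S P1=I  mem[L2]=60
9. P1: store L1 := 64  bus=[BusRdX]  L1: P0=I P1=M  mem[L1]=30
10. P1: store L5 := 29  bus=[BusRdX]  L5: P0=I P1=M  mem[L5]=80
11. P1: load  L1  bus=[-]  L1: P0=I P1=M  mem[L1]=30
12. P0: store L3 := 1  bus=[BusRdX]  L3: P0=M P1=I  mem[L3]=50
13. P1: store L5 := 63  bus=[-]  L5: P0=I P1=M  mem[L5]=80
14. P1: load  L6  bus=[BusRd,Flush]  L6: P0=S P1=S  mem[L6]=10
15. P1: load  L3  bus=[BusRd,Flush]  L3: P0=S P1=S  mem[L3]=1
16. P1: store L2 := 10  bus=[BusRdX]  L2: P0=I P1=M  mem[L2]=60
17. P1: load  L2  bus=[-]  L2: P0=I P1=M  mem[L2]=60
18. P1: store L0 := 40  bus=[BusRdX]  L0: P0=I P1=M  mem[L0]=0
19. P0: load  L6  bus=[-]  L6: P0=S P1=S  mem[L6]=10
20. P1: store L6 := 23  bus=[BusRdX]  L6: P0=I P1=M  mem[L6]=10
21. P1: store L6 := 51  bus=[-]  L6: P0=I P1=M  mem[L6]=10

memory[L2] = 60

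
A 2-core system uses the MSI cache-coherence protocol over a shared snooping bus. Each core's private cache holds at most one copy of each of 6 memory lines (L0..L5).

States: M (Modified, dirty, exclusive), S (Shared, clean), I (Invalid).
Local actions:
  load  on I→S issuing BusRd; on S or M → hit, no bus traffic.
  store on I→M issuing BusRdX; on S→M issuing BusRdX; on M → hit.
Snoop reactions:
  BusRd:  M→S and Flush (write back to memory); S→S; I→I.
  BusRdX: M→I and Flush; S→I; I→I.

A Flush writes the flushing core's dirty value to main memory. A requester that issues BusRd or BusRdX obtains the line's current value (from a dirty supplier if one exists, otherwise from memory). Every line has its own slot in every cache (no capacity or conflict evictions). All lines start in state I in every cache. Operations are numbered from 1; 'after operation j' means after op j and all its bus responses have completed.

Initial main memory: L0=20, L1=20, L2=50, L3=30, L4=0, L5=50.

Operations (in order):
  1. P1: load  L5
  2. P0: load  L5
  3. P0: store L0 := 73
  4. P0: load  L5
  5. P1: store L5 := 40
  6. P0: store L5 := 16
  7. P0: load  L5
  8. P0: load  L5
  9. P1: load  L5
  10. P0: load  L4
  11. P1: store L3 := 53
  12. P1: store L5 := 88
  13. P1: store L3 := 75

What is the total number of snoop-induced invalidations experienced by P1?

  op1 P1: load  L5 → I/S on L5; bus BusRd; mem=50
  op2 P0: load  L5 → S/S on L5; bus BusRd; mem=50
  op3 P0: store L0 := 73 → M/I on L0; bus BusRdX; mem=20
  op4 P0: load  L5 → S/S on L5; bus (none); mem=50
  op5 P1: store L5 := 40 → I/M on L5; bus BusRdX; mem=50
  op6 P0: store L5 := 16 → M/I on L5; bus BusRdX Flush; mem=40
  op7 P0: load  L5 → M/I on L5; bus (none); mem=40
  op8 P0: load  L5 → M/I on L5; bus (none); mem=40
  op9 P1: load  L5 → S/S on L5; bus BusRd Flush; mem=16
  op10 P0: load  L4 → S/I on L4; bus BusRd; mem=0
  op11 P1: store L3 := 53 → I/M on L3; bus BusRdX; mem=30
  op12 P1: store L5 := 88 → I/M on L5; bus BusRdX; mem=16
  op13 P1: store L3 := 75 → I/M on L3; bus (none); mem=30

invalidations = 1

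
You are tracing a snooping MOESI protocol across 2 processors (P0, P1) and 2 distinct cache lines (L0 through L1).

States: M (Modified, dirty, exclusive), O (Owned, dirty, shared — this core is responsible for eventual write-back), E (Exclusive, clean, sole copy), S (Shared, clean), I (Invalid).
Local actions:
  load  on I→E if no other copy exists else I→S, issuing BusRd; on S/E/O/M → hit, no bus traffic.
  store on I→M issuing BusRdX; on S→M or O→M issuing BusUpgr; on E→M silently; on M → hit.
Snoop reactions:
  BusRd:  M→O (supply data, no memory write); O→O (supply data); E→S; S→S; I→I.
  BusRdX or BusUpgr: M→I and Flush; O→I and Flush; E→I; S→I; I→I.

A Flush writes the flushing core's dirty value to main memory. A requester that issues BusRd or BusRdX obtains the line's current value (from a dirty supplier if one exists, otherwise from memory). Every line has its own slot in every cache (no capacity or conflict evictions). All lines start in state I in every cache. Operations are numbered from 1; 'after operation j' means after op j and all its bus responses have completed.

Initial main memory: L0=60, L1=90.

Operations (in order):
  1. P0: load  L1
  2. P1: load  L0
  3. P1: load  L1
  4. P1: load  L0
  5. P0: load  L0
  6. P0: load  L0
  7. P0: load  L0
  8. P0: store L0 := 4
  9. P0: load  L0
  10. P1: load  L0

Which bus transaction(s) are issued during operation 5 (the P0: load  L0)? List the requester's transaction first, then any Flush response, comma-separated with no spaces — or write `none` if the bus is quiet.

bus = BusRd

[1] P0: load  L1 | P0:E(90), P1:I | bus: BusRd
[2] P1: load  L0 | P0:I, P1:E(60) | bus: BusRd
[3] P1: load  L1 | P0:S(90), P1:S(90) | bus: BusRd
[4] P1: load  L0 | P0:I, P1:E(60) | bus: none
[5] P0: load  L0 | P0:S(60), P1:S(60) | bus: BusRd
[6] P0: load  L0 | P0:S(60), P1:S(60) | bus: none
[7] P0: load  L0 | P0:S(60), P1:S(60) | bus: none
[8] P0: store L0 := 4 | P0:M(4), P1:I | bus: BusUpgr
[9] P0: load  L0 | P0:M(4), P1:I | bus: none
[10] P1: load  L0 | P0:O(4), P1:S(4) | bus: BusRd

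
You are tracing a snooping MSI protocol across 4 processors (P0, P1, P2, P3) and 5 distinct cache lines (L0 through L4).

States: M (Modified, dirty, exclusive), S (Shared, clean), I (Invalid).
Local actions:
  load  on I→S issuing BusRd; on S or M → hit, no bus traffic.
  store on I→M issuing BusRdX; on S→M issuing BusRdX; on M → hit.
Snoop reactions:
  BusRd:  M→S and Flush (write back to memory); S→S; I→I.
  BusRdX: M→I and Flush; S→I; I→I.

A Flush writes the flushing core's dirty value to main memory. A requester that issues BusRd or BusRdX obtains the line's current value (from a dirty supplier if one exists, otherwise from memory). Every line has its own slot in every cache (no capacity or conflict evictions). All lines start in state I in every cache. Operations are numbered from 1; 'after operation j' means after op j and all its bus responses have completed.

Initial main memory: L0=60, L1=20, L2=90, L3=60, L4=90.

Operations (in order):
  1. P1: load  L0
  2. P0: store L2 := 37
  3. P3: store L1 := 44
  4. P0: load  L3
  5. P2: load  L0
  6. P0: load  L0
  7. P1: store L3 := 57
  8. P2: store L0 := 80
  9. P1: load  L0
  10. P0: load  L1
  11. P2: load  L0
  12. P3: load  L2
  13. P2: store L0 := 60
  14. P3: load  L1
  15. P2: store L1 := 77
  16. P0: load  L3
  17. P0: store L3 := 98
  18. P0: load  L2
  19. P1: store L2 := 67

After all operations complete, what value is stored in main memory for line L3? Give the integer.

memory[L3] = 57

step 1: P1: load  L0  ⟶  ISII  (L0)  txn=BusRd  M[L0]=60
step 2: P0: store L2 := 37  ⟶  MIII  (L2)  txn=BusRdX  M[L2]=90
step 3: P3: store L1 := 44  ⟶  IIIM  (L1)  txn=BusRdX  M[L1]=20
step 4: P0: load  L3  ⟶  SIII  (L3)  txn=BusRd  M[L3]=60
step 5: P2: load  L0  ⟶  ISSI  (L0)  txn=BusRd  M[L0]=60
step 6: P0: load  L0  ⟶  SSSI  (L0)  txn=BusRd  M[L0]=60
step 7: P1: store L3 := 57  ⟶  IMII  (L3)  txn=BusRdX  M[L3]=60
step 8: P2: store L0 := 80  ⟶  IIMI  (L0)  txn=BusRdX  M[L0]=60
step 9: P1: load  L0  ⟶  ISSI  (L0)  txn=BusRd+Flush  M[L0]=80
step 10: P0: load  L1  ⟶  SIIS  (L1)  txn=BusRd+Flush  M[L1]=44
step 11: P2: load  L0  ⟶  ISSI  (L0)  txn=∅  M[L0]=80
step 12: P3: load  L2  ⟶  SIIS  (L2)  txn=BusRd+Flush  M[L2]=37
step 13: P2: store L0 := 60  ⟶  IIMI  (L0)  txn=BusRdX  M[L0]=80
step 14: P3: load  L1  ⟶  SIIS  (L1)  txn=∅  M[L1]=44
step 15: P2: store L1 := 77  ⟶  IIMI  (L1)  txn=BusRdX  M[L1]=44
step 16: P0: load  L3  ⟶  SSII  (L3)  txn=BusRd+Flush  M[L3]=57
step 17: P0: store L3 := 98  ⟶  MIII  (L3)  txn=BusRdX  M[L3]=57
step 18: P0: load  L2  ⟶  SIIS  (L2)  txn=∅  M[L2]=37
step 19: P1: store L2 := 67  ⟶  IMII  (L2)  txn=BusRdX  M[L2]=37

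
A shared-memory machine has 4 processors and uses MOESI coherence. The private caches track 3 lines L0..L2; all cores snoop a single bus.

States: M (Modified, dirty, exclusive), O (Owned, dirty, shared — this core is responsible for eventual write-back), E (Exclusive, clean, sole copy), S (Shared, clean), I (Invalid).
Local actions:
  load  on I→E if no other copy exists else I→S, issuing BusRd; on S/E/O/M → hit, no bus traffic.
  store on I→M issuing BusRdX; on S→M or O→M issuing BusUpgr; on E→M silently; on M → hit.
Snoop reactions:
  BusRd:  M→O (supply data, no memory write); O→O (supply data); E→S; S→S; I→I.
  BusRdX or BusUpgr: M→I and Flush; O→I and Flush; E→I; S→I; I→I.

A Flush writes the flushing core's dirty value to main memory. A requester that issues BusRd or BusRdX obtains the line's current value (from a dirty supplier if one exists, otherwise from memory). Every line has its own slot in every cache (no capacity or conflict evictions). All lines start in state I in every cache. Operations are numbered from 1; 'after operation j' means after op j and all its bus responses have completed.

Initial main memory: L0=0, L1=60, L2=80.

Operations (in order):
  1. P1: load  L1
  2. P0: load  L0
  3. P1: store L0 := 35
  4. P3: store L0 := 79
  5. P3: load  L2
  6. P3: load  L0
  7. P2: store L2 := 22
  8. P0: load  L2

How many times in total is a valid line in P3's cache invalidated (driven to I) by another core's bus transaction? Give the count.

invalidations = 1

step 1: P1: load  L1  ⟶  IEII  (L1)  txn=BusRd  M[L1]=60
step 2: P0: load  L0  ⟶  EIII  (L0)  txn=BusRd  M[L0]=0
step 3: P1: store L0 := 35  ⟶  IMII  (L0)  txn=BusRdX  M[L0]=0
step 4: P3: store L0 := 79  ⟶  IIIM  (L0)  txn=BusRdX+Flush  M[L0]=35
step 5: P3: load  L2  ⟶  IIIE  (L2)  txn=BusRd  M[L2]=80
step 6: P3: load  L0  ⟶  IIIM  (L0)  txn=∅  M[L0]=35
step 7: P2: store L2 := 22  ⟶  IIMI  (L2)  txn=BusRdX  M[L2]=80
step 8: P0: load  L2  ⟶  SIOI  (L2)  txn=BusRd  M[L2]=80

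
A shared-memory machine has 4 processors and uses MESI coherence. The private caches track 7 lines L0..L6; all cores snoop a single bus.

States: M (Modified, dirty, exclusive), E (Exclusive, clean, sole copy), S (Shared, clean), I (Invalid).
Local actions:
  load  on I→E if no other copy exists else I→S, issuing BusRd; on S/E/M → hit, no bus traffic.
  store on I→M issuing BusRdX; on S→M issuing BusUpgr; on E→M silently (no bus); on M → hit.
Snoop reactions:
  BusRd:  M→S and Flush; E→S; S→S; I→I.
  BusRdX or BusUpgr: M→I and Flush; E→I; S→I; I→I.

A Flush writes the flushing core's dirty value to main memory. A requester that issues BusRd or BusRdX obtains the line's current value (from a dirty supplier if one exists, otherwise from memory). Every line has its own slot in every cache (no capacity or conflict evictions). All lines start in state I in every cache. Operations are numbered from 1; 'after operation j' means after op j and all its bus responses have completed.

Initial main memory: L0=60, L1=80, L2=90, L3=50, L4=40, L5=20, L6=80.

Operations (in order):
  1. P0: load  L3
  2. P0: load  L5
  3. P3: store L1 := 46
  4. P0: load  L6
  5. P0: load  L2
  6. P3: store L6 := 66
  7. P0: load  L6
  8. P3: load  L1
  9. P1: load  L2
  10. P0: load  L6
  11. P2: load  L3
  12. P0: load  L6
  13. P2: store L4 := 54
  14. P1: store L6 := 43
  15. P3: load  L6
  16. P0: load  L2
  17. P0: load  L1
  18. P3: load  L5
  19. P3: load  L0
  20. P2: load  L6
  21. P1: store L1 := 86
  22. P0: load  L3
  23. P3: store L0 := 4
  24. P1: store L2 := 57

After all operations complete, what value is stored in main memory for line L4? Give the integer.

step 1: P0: load  L3  ⟶  EIII  (L3)  txn=BusRd  M[L3]=50
step 2: P0: load  L5  ⟶  EIII  (L5)  txn=BusRd  M[L5]=20
step 3: P3: store L1 := 46  ⟶  IIIM  (L1)  txn=BusRdX  M[L1]=80
step 4: P0: load  L6  ⟶  EIII  (L6)  txn=BusRd  M[L6]=80
step 5: P0: load  L2  ⟶  EIII  (L2)  txn=BusRd  M[L2]=90
step 6: P3: store L6 := 66  ⟶  IIIM  (L6)  txn=BusRdX  M[L6]=80
step 7: P0: load  L6  ⟶  SIIS  (L6)  txn=BusRd+Flush  M[L6]=66
step 8: P3: load  L1  ⟶  IIIM  (L1)  txn=∅  M[L1]=80
step 9: P1: load  L2  ⟶  SSII  (L2)  txn=BusRd  M[L2]=90
step 10: P0: load  L6  ⟶  SIIS  (L6)  txn=∅  M[L6]=66
step 11: P2: load  L3  ⟶  SISI  (L3)  txn=BusRd  M[L3]=50
step 12: P0: load  L6  ⟶  SIIS  (L6)  txn=∅  M[L6]=66
step 13: P2: store L4 := 54  ⟶  IIMI  (L4)  txn=BusRdX  M[L4]=40
step 14: P1: store L6 := 43  ⟶  IMII  (L6)  txn=BusRdX  M[L6]=66
step 15: P3: load  L6  ⟶  ISIS  (L6)  txn=BusRd+Flush  M[L6]=43
step 16: P0: load  L2  ⟶  SSII  (L2)  txn=∅  M[L2]=90
step 17: P0: load  L1  ⟶  SIIS  (L1)  txn=BusRd+Flush  M[L1]=46
step 18: P3: load  L5  ⟶  SIIS  (L5)  txn=BusRd  M[L5]=20
step 19: P3: load  L0  ⟶  IIIE  (L0)  txn=BusRd  M[L0]=60
step 20: P2: load  L6  ⟶  ISSS  (L6)  txn=BusRd  M[L6]=43
step 21: P1: store L1 := 86  ⟶  IMII  (L1)  txn=BusRdX  M[L1]=46
step 22: P0: load  L3  ⟶  SISI  (L3)  txn=∅  M[L3]=50
step 23: P3: store L0 := 4  ⟶  IIIM  (L0)  txn=∅  M[L0]=60
step 24: P1: store L2 := 57  ⟶  IMII  (L2)  txn=BusUpgr  M[L2]=90

memory[L4] = 40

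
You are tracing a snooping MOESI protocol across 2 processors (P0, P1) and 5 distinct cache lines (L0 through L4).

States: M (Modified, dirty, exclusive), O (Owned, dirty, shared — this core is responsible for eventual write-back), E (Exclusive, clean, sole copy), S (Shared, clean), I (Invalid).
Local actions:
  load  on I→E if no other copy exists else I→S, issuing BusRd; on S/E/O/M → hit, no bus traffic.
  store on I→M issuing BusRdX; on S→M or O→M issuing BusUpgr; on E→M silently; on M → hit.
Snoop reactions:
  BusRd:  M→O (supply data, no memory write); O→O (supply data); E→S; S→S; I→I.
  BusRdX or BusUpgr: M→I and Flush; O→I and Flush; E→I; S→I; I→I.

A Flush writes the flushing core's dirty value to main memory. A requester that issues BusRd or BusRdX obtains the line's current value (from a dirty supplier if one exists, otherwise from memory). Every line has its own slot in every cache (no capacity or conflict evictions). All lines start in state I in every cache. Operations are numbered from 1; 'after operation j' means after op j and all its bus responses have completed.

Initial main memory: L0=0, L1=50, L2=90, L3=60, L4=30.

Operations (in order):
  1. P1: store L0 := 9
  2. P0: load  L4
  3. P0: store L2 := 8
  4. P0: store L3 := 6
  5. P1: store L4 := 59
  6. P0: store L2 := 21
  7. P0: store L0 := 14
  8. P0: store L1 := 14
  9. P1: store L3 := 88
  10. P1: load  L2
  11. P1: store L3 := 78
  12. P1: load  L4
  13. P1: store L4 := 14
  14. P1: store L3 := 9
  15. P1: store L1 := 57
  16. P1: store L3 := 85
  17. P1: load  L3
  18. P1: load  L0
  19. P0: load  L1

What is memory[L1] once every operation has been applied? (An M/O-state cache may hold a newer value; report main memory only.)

memory[L1] = 14

[1] P1: store L0 := 9 | P0:I, P1:M(9) | bus: BusRdX
[2] P0: load  L4 | P0:E(30), P1:I | bus: BusRd
[3] P0: store L2 := 8 | P0:M(8), P1:I | bus: BusRdX
[4] P0: store L3 := 6 | P0:M(6), P1:I | bus: BusRdX
[5] P1: store L4 := 59 | P0:I, P1:M(59) | bus: BusRdX
[6] P0: store L2 := 21 | P0:M(21), P1:I | bus: none
[7] P0: store L0 := 14 | P0:M(14), P1:I | bus: BusRdX,Flush
[8] P0: store L1 := 14 | P0:M(14), P1:I | bus: BusRdX
[9] P1: store L3 := 88 | P0:I, P1:M(88) | bus: BusRdX,Flush
[10] P1: load  L2 | P0:O(21), P1:S(21) | bus: BusRd
[11] P1: store L3 := 78 | P0:I, P1:M(78) | bus: none
[12] P1: load  L4 | P0:I, P1:M(59) | bus: none
[13] P1: store L4 := 14 | P0:I, P1:M(14) | bus: none
[14] P1: store L3 := 9 | P0:I, P1:M(9) | bus: none
[15] P1: store L1 := 57 | P0:I, P1:M(57) | bus: BusRdX,Flush
[16] P1: store L3 := 85 | P0:I, P1:M(85) | bus: none
[17] P1: load  L3 | P0:I, P1:M(85) | bus: none
[18] P1: load  L0 | P0:O(14), P1:S(14) | bus: BusRd
[19] P0: load  L1 | P0:S(57), P1:O(57) | bus: BusRd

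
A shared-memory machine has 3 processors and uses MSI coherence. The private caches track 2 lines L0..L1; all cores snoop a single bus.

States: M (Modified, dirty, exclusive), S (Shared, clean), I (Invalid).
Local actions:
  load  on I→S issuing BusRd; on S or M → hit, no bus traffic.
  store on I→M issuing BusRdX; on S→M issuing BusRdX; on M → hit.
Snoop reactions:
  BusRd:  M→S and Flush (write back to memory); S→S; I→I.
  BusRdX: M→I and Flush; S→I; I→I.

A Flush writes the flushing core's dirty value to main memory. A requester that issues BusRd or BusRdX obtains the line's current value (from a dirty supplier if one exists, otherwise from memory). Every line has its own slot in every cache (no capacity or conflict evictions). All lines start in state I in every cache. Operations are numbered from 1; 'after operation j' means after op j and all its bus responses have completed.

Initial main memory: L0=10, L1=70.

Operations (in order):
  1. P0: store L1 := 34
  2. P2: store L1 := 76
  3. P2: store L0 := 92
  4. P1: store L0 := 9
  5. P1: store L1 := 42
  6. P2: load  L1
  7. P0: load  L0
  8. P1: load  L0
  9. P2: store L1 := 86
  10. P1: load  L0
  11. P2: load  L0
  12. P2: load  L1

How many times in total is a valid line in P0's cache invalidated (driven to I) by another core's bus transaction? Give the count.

  op1 P0: store L1 := 34 → M/I/I on L1; bus BusRdX; mem=70
  op2 P2: store L1 := 76 → I/I/M on L1; bus BusRdX Flush; mem=34
  op3 P2: store L0 := 92 → I/I/M on L0; bus BusRdX; mem=10
  op4 P1: store L0 := 9 → I/M/I on L0; bus BusRdX Flush; mem=92
  op5 P1: store L1 := 42 → I/M/I on L1; bus BusRdX Flush; mem=76
  op6 P2: load  L1 → I/S/S on L1; bus BusRd Flush; mem=42
  op7 P0: load  L0 → S/S/I on L0; bus BusRd Flush; mem=9
  op8 P1: load  L0 → S/S/I on L0; bus (none); mem=9
  op9 P2: store L1 := 86 → I/I/M on L1; bus BusRdX; mem=42
  op10 P1: load  L0 → S/S/I on L0; bus (none); mem=9
  op11 P2: load  L0 → S/S/S on L0; bus BusRd; mem=9
  op12 P2: load  L1 → I/I/M on L1; bus (none); mem=42

invalidations = 1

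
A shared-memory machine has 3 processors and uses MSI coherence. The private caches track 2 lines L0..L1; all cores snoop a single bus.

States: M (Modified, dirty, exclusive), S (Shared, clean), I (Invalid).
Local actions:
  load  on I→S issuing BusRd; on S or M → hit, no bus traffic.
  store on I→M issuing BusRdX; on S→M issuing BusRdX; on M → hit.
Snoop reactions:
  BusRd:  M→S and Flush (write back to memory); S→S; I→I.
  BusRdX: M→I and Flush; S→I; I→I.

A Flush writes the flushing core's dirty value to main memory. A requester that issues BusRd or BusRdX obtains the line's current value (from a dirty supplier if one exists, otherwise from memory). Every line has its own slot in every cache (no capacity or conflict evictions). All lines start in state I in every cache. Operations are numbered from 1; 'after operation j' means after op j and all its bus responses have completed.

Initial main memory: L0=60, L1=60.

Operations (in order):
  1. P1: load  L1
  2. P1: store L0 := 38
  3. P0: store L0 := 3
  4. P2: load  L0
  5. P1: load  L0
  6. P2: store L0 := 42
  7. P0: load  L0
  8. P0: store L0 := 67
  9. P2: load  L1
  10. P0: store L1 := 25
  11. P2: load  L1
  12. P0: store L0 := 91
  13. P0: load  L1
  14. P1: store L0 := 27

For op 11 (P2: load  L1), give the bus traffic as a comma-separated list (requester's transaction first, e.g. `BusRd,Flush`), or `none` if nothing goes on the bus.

1. P1: load  L1  bus=[BusRd]  L1: P0=I P1=S P2=I  mem[L1]=60
2. P1: store L0 := 38  bus=[BusRdX]  L0: P0=I P1=M P2=I  mem[L0]=60
3. P0: store L0 := 3  bus=[BusRdX,Flush]  L0: P0=M P1=I P2=I  mem[L0]=38
4. P2: load  L0  bus=[BusRd,Flush]  L0: P0=S P1=I P2=S  mem[L0]=3
5. P1: load  L0  bus=[BusRd]  L0: P0=S P1=S P2=S  mem[L0]=3
6. P2: store L0 := 42  bus=[BusRdX]  L0: P0=I P1=I P2=M  mem[L0]=3
7. P0: load  L0  bus=[BusRd,Flush]  L0: P0=S P1=I P2=S  mem[L0]=42
8. P0: store L0 := 67  bus=[BusRdX]  L0: P0=M P1=I P2=I  mem[L0]=42
9. P2: load  L1  bus=[BusRd]  L1: P0=I P1=S P2=S  mem[L1]=60
10. P0: store L1 := 25  bus=[BusRdX]  L1: P0=M P1=I P2=I  mem[L1]=60
11. P2: load  L1  bus=[BusRd,Flush]  L1: P0=S P1=I P2=S  mem[L1]=25
12. P0: store L0 := 91  bus=[-]  L0: P0=M P1=I P2=I  mem[L0]=42
13. P0: load  L1  bus=[-]  L1: P0=S P1=I P2=S  mem[L1]=25
14. P1: store L0 := 27  bus=[BusRdX,Flush]  L0: P0=I P1=M P2=I  mem[L0]=91

bus = BusRd,Flush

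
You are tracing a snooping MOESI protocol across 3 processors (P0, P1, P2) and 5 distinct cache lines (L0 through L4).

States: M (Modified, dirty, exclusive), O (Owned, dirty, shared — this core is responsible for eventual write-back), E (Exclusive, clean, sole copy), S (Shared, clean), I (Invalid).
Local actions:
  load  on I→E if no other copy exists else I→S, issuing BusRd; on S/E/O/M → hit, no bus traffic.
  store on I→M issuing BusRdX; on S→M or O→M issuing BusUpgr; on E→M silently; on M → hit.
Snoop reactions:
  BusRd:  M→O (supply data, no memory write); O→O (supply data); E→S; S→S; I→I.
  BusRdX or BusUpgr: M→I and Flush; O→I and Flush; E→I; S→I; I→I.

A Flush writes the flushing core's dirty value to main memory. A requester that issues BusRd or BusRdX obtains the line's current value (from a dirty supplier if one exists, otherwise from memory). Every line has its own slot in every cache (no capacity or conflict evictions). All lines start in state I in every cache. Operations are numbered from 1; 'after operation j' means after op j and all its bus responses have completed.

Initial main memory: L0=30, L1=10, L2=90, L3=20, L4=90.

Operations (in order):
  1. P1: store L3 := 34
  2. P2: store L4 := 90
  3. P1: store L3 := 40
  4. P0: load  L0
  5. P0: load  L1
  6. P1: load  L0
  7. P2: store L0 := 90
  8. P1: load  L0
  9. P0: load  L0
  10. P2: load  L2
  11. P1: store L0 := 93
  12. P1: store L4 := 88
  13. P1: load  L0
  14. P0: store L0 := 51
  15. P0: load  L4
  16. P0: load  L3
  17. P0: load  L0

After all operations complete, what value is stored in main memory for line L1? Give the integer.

memory[L1] = 10

[1] P1: store L3 := 34 | P0:I, P1:M(34), P2:I | bus: BusRdX
[2] P2: store L4 := 90 | P0:I, P1:I, P2:M(90) | bus: BusRdX
[3] P1: store L3 := 40 | P0:I, P1:M(40), P2:I | bus: none
[4] P0: load  L0 | P0:E(30), P1:I, P2:I | bus: BusRd
[5] P0: load  L1 | P0:E(10), P1:I, P2:I | bus: BusRd
[6] P1: load  L0 | P0:S(30), P1:S(30), P2:I | bus: BusRd
[7] P2: store L0 := 90 | P0:I, P1:I, P2:M(90) | bus: BusRdX
[8] P1: load  L0 | P0:I, P1:S(90), P2:O(90) | bus: BusRd
[9] P0: load  L0 | P0:S(90), P1:S(90), P2:O(90) | bus: BusRd
[10] P2: load  L2 | P0:I, P1:I, P2:E(90) | bus: BusRd
[11] P1: store L0 := 93 | P0:I, P1:M(93), P2:I | bus: BusUpgr,Flush
[12] P1: store L4 := 88 | P0:I, P1:M(88), P2:I | bus: BusRdX,Flush
[13] P1: load  L0 | P0:I, P1:M(93), P2:I | bus: none
[14] P0: store L0 := 51 | P0:M(51), P1:I, P2:I | bus: BusRdX,Flush
[15] P0: load  L4 | P0:S(88), P1:O(88), P2:I | bus: BusRd
[16] P0: load  L3 | P0:S(40), P1:O(40), P2:I | bus: BusRd
[17] P0: load  L0 | P0:M(51), P1:I, P2:I | bus: none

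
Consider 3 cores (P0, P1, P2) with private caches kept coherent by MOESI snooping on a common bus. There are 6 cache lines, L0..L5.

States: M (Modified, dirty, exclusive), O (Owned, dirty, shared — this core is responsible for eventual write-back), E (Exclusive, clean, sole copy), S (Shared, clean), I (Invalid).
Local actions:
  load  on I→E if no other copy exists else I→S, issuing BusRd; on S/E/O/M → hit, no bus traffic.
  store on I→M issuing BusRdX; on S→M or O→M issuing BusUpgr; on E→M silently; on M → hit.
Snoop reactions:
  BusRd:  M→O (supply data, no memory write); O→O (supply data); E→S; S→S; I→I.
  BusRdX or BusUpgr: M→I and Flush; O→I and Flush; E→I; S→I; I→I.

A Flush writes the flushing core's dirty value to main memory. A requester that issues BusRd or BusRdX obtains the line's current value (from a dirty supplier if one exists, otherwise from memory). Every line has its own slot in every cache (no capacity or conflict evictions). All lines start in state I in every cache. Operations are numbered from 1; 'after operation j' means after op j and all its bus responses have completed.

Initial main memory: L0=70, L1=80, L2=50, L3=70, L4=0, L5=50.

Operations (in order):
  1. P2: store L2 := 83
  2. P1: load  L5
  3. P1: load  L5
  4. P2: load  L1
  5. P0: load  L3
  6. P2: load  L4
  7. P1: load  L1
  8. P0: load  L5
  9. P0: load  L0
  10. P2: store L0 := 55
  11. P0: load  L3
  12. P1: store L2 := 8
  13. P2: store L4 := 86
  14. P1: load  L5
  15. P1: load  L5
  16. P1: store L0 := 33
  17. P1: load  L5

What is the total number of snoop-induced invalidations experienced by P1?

1. P2: store L2 := 83  bus=[BusRdX]  L2: P0=I P1=I P2=M  mem[L2]=50
2. P1: load  L5  bus=[BusRd]  L5: P0=I P1=E P2=I  mem[L5]=50
3. P1: load  L5  bus=[-]  L5: P0=I P1=E P2=I  mem[L5]=50
4. P2: load  L1  bus=[BusRd]  L1: P0=I P1=I P2=E  mem[L1]=80
5. P0: load  L3  bus=[BusRd]  L3: P0=E P1=I P2=I  mem[L3]=70
6. P2: load  L4  bus=[BusRd]  L4: P0=I P1=I P2=E  mem[L4]=0
7. P1: load  L1  bus=[BusRd]  L1: P0=I P1=S P2=S  mem[L1]=80
8. P0: load  L5  bus=[BusRd]  L5: P0=S P1=S P2=I  mem[L5]=50
9. P0: load  L0  bus=[BusRd]  L0: P0=E P1=I P2=I  mem[L0]=70
10. P2: store L0 := 55  bus=[BusRdX]  L0: P0=I P1=I P2=M  mem[L0]=70
11. P0: load  L3  bus=[-]  L3: P0=E P1=I P2=I  mem[L3]=70
12. P1: store L2 := 8  bus=[BusRdX,Flush]  L2: P0=I P1=M P2=I  mem[L2]=83
13. P2: store L4 := 86  bus=[-]  L4: P0=I P1=I P2=M  mem[L4]=0
14. P1: load  L5  bus=[-]  L5: P0=S P1=S P2=I  mem[L5]=50
15. P1: load  L5  bus=[-]  L5: P0=S P1=S P2=I  mem[L5]=50
16. P1: store L0 := 33  bus=[BusRdX,Flush]  L0: P0=I P1=M P2=I  mem[L0]=55
17. P1: load  L5  bus=[-]  L5: P0=S P1=S P2=I  mem[L5]=50

invalidations = 0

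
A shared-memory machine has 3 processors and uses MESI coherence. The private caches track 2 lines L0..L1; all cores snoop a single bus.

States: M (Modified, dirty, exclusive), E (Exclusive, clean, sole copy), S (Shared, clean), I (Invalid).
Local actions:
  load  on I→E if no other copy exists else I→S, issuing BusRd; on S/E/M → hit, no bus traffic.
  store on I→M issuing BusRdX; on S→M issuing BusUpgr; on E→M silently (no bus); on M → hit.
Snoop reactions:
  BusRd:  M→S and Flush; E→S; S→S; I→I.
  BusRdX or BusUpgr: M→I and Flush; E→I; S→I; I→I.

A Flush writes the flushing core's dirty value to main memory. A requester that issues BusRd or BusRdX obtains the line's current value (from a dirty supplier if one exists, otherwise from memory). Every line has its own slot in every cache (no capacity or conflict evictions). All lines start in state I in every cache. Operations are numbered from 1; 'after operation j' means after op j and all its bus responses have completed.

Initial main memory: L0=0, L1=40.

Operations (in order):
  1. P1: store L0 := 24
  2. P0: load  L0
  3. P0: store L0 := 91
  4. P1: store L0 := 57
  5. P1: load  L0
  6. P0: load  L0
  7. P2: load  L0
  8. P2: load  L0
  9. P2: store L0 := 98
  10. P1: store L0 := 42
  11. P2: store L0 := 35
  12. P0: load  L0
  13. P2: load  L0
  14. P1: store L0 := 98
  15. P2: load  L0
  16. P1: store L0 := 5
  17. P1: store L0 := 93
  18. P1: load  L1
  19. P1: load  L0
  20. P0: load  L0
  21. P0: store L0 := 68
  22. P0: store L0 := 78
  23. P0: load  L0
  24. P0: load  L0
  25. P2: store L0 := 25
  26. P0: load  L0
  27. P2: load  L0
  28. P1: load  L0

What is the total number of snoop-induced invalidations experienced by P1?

invalidations = 4

[1] P1: store L0 := 24 | P0:I, P1:M(24), P2:I | bus: BusRdX
[2] P0: load  L0 | P0:S(24), P1:S(24), P2:I | bus: BusRd,Flush
[3] P0: store L0 := 91 | P0:M(91), P1:I, P2:I | bus: BusUpgr
[4] P1: store L0 := 57 | P0:I, P1:M(57), P2:I | bus: BusRdX,Flush
[5] P1: load  L0 | P0:I, P1:M(57), P2:I | bus: none
[6] P0: load  L0 | P0:S(57), P1:S(57), P2:I | bus: BusRd,Flush
[7] P2: load  L0 | P0:S(57), P1:S(57), P2:S(57) | bus: BusRd
[8] P2: load  L0 | P0:S(57), P1:S(57), P2:S(57) | bus: none
[9] P2: store L0 := 98 | P0:I, P1:I, P2:M(98) | bus: BusUpgr
[10] P1: store L0 := 42 | P0:I, P1:M(42), P2:I | bus: BusRdX,Flush
[11] P2: store L0 := 35 | P0:I, P1:I, P2:M(35) | bus: BusRdX,Flush
[12] P0: load  L0 | P0:S(35), P1:I, P2:S(35) | bus: BusRd,Flush
[13] P2: load  L0 | P0:S(35), P1:I, P2:S(35) | bus: none
[14] P1: store L0 := 98 | P0:I, P1:M(98), P2:I | bus: BusRdX
[15] P2: load  L0 | P0:I, P1:S(98), P2:S(98) | bus: BusRd,Flush
[16] P1: store L0 := 5 | P0:I, P1:M(5), P2:I | bus: BusUpgr
[17] P1: store L0 := 93 | P0:I, P1:M(93), P2:I | bus: none
[18] P1: load  L1 | P0:I, P1:E(40), P2:I | bus: BusRd
[19] P1: load  L0 | P0:I, P1:M(93), P2:I | bus: none
[20] P0: load  L0 | P0:S(93), P1:S(93), P2:I | bus: BusRd,Flush
[21] P0: store L0 := 68 | P0:M(68), P1:I, P2:I | bus: BusUpgr
[22] P0: store L0 := 78 | P0:M(78), P1:I, P2:I | bus: none
[23] P0: load  L0 | P0:M(78), P1:I, P2:I | bus: none
[24] P0: load  L0 | P0:M(78), P1:I, P2:I | bus: none
[25] P2: store L0 := 25 | P0:I, P1:I, P2:M(25) | bus: BusRdX,Flush
[26] P0: load  L0 | P0:S(25), P1:I, P2:S(25) | bus: BusRd,Flush
[27] P2: load  L0 | P0:S(25), P1:I, P2:S(25) | bus: none
[28] P1: load  L0 | P0:S(25), P1:S(25), P2:S(25) | bus: BusRd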